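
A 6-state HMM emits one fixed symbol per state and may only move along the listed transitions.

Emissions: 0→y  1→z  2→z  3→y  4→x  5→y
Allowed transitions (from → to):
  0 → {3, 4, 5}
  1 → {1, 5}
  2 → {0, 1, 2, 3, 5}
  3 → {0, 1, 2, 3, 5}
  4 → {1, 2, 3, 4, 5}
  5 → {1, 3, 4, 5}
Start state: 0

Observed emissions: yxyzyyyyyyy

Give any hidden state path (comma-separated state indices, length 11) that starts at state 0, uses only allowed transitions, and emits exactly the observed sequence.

0,4,3,2,3,5,5,5,3,0,3

  t0 'y' -> {0,3,5}, take 0 (start)
  t1 'x' -> {4}, take 4 (0->4 ok)
  t2 'y' -> {0,3,5}, take 3 (4->3 ok)
  t3 'z' -> {1,2}, take 2 (3->2 ok)
  t4 'y' -> {0,3,5}, take 3 (2->3 ok)
  t5 'y' -> {0,3,5}, take 5 (3->5 ok)
  t6 'y' -> {0,3,5}, take 5 (5->5 ok)
  t7 'y' -> {0,3,5}, take 5 (5->5 ok)
  t8 'y' -> {0,3,5}, take 3 (5->3 ok)
  t9 'y' -> {0,3,5}, take 0 (3->0 ok)
  t10 'y' -> {0,3,5}, take 3 (0->3 ok)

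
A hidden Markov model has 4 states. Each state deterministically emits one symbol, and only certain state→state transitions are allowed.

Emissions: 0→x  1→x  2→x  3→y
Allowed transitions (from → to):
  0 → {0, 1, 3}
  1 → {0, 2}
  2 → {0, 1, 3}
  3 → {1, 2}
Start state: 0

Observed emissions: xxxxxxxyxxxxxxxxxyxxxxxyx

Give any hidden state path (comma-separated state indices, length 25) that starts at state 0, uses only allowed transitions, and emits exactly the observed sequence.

0,1,0,1,0,1,2,3,1,0,0,0,1,2,1,0,0,3,1,0,1,0,0,3,2

  0: obs=x cand={0,1,2} pick 0 [start]
  1: obs=x cand={0,1,2} pick 1 [0->1 ok]
  2: obs=x cand={0,1,2} pick 0 [1->0 ok]
  3: obs=x cand={0,1,2} pick 1 [0->1 ok]
  4: obs=x cand={0,1,2} pick 0 [1->0 ok]
  5: obs=x cand={0,1,2} pick 1 [0->1 ok]
  6: obs=x cand={0,1,2} pick 2 [1->2 ok]
  7: obs=y cand={3} pick 3 [2->3 ok]
  8: obs=x cand={0,1,2} pick 1 [3->1 ok]
  9: obs=x cand={0,1,2} pick 0 [1->0 ok]
  10: obs=x cand={0,1,2} pick 0 [0->0 ok]
  11: obs=x cand={0,1,2} pick 0 [0->0 ok]
  12: obs=x cand={0,1,2} pick 1 [0->1 ok]
  13: obs=x cand={0,1,2} pick 2 [1->2 ok]
  14: obs=x cand={0,1,2} pick 1 [2->1 ok]
  15: obs=x cand={0,1,2} pick 0 [1->0 ok]
  16: obs=x cand={0,1,2} pick 0 [0->0 ok]
  17: obs=y cand={3} pick 3 [0->3 ok]
  18: obs=x cand={0,1,2} pick 1 [3->1 ok]
  19: obs=x cand={0,1,2} pick 0 [1->0 ok]
  20: obs=x cand={0,1,2} pick 1 [0->1 ok]
  21: obs=x cand={0,1,2} pick 0 [1->0 ok]
  22: obs=x cand={0,1,2} pick 0 [0->0 ok]
  23: obs=y cand={3} pick 3 [0->3 ok]
  24: obs=x cand={0,1,2} pick 2 [3->2 ok]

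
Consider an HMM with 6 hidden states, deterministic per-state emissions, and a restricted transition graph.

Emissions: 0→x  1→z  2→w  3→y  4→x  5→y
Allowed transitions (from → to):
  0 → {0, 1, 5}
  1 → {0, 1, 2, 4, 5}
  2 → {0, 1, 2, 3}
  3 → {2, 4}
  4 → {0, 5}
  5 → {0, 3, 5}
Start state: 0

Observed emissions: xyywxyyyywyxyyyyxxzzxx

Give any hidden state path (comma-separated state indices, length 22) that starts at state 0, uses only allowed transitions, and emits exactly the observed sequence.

0,5,3,2,0,5,5,5,3,2,3,4,5,5,5,3,4,0,1,1,0,0

  pos 0: x in {0,4}, choose 0; start
  pos 1: y in {3,5}, choose 5; 0->5 ok
  pos 2: y in {3,5}, choose 3; 5->3 ok
  pos 3: w in {2}, choose 2; 3->2 ok
  pos 4: x in {0,4}, choose 0; 2->0 ok
  pos 5: y in {3,5}, choose 5; 0->5 ok
  pos 6: y in {3,5}, choose 5; 5->5 ok
  pos 7: y in {3,5}, choose 5; 5->5 ok
  pos 8: y in {3,5}, choose 3; 5->3 ok
  pos 9: w in {2}, choose 2; 3->2 ok
  pos 10: y in {3,5}, choose 3; 2->3 ok
  pos 11: x in {0,4}, choose 4; 3->4 ok
  pos 12: y in {3,5}, choose 5; 4->5 ok
  pos 13: y in {3,5}, choose 5; 5->5 ok
  pos 14: y in {3,5}, choose 5; 5->5 ok
  pos 15: y in {3,5}, choose 3; 5->3 ok
  pos 16: x in {0,4}, choose 4; 3->4 ok
  pos 17: x in {0,4}, choose 0; 4->0 ok
  pos 18: z in {1}, choose 1; 0->1 ok
  pos 19: z in {1}, choose 1; 1->1 ok
  pos 20: x in {0,4}, choose 0; 1->0 ok
  pos 21: x in {0,4}, choose 0; 0->0 ok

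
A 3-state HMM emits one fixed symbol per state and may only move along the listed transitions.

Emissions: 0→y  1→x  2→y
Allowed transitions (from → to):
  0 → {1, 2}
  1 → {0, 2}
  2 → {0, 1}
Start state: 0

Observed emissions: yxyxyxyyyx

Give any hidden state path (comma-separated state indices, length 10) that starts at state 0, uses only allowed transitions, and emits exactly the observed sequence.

0,1,2,1,2,1,2,0,2,1

  t0 'y' -> {0,2}, take 0 (start)
  t1 'x' -> {1}, take 1 (0->1 ok)
  t2 'y' -> {0,2}, take 2 (1->2 ok)
  t3 'x' -> {1}, take 1 (2->1 ok)
  t4 'y' -> {0,2}, take 2 (1->2 ok)
  t5 'x' -> {1}, take 1 (2->1 ok)
  t6 'y' -> {0,2}, take 2 (1->2 ok)
  t7 'y' -> {0,2}, take 0 (2->0 ok)
  t8 'y' -> {0,2}, take 2 (0->2 ok)
  t9 'x' -> {1}, take 1 (2->1 ok)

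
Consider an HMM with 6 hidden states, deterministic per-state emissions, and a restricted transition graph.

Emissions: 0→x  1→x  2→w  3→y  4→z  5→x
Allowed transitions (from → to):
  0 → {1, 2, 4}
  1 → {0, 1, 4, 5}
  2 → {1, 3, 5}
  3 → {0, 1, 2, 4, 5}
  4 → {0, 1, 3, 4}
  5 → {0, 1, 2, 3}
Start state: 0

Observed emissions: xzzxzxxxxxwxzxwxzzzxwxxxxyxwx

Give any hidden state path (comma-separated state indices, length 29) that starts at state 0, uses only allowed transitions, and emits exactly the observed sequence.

0,4,4,1,4,1,5,0,1,0,2,1,4,0,2,1,4,4,4,0,2,1,1,1,5,3,5,2,1

  t0 'x' -> {0,1,5}, take 0 (start)
  t1 'z' -> {4}, take 4 (0->4 ok)
  t2 'z' -> {4}, take 4 (4->4 ok)
  t3 'x' -> {0,1,5}, take 1 (4->1 ok)
  t4 'z' -> {4}, take 4 (1->4 ok)
  t5 'x' -> {0,1,5}, take 1 (4->1 ok)
  t6 'x' -> {0,1,5}, take 5 (1->5 ok)
  t7 'x' -> {0,1,5}, take 0 (5->0 ok)
  t8 'x' -> {0,1,5}, take 1 (0->1 ok)
  t9 'x' -> {0,1,5}, take 0 (1->0 ok)
  t10 'w' -> {2}, take 2 (0->2 ok)
  t11 'x' -> {0,1,5}, take 1 (2->1 ok)
  t12 'z' -> {4}, take 4 (1->4 ok)
  t13 'x' -> {0,1,5}, take 0 (4->0 ok)
  t14 'w' -> {2}, take 2 (0->2 ok)
  t15 'x' -> {0,1,5}, take 1 (2->1 ok)
  t16 'z' -> {4}, take 4 (1->4 ok)
  t17 'z' -> {4}, take 4 (4->4 ok)
  t18 'z' -> {4}, take 4 (4->4 ok)
  t19 'x' -> {0,1,5}, take 0 (4->0 ok)
  t20 'w' -> {2}, take 2 (0->2 ok)
  t21 'x' -> {0,1,5}, take 1 (2->1 ok)
  t22 'x' -> {0,1,5}, take 1 (1->1 ok)
  t23 'x' -> {0,1,5}, take 1 (1->1 ok)
  t24 'x' -> {0,1,5}, take 5 (1->5 ok)
  t25 'y' -> {3}, take 3 (5->3 ok)
  t26 'x' -> {0,1,5}, take 5 (3->5 ok)
  t27 'w' -> {2}, take 2 (5->2 ok)
  t28 'x' -> {0,1,5}, take 1 (2->1 ok)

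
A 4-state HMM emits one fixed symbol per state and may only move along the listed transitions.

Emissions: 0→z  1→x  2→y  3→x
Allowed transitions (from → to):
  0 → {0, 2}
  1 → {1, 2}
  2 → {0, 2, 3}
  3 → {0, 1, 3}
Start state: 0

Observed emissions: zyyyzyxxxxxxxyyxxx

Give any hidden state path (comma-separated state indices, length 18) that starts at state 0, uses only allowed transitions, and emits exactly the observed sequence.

  [0] z  {0}  => 0  start
  [1] y  {2}  => 2  0->2 ok
  [2] y  {2}  => 2  2->2 ok
  [3] y  {2}  => 2  2->2 ok
  [4] z  {0}  => 0  2->0 ok
  [5] y  {2}  => 2  0->2 ok
  [6] x  {1,3}  => 3  2->3 ok
  [7] x  {1,3}  => 3  3->3 ok
  [8] x  {1,3}  => 3  3->3 ok
  [9] x  {1,3}  => 3  3->3 ok
  [10] x  {1,3}  => 1  3->1 ok
  [11] x  {1,3}  => 1  1->1 ok
  [12] x  {1,3}  => 1  1->1 ok
  [13] y  {2}  => 2  1->2 ok
  [14] y  {2}  => 2  2->2 ok
  [15] x  {1,3}  => 3  2->3 ok
  [16] x  {1,3}  => 3  3->3 ok
  [17] x  {1,3}  => 3  3->3 ok

0,2,2,2,0,2,3,3,3,3,1,1,1,2,2,3,3,3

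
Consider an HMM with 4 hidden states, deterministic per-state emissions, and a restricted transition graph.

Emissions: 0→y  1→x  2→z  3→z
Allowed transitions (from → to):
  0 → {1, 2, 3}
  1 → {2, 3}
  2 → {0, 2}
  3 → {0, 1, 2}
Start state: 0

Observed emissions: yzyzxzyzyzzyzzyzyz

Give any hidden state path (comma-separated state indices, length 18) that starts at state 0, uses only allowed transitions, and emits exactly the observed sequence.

0,3,0,3,1,3,0,2,0,3,2,0,2,2,0,3,0,3

  0: obs=y cand={0} pick 0 [start]
  1: obs=z cand={2,3} pick 3 [0->3 ok]
  2: obs=y cand={0} pick 0 [3->0 ok]
  3: obs=z cand={2,3} pick 3 [0->3 ok]
  4: obs=x cand={1} pick 1 [3->1 ok]
  5: obs=z cand={2,3} pick 3 [1->3 ok]
  6: obs=y cand={0} pick 0 [3->0 ok]
  7: obs=z cand={2,3} pick 2 [0->2 ok]
  8: obs=y cand={0} pick 0 [2->0 ok]
  9: obs=z cand={2,3} pick 3 [0->3 ok]
  10: obs=z cand={2,3} pick 2 [3->2 ok]
  11: obs=y cand={0} pick 0 [2->0 ok]
  12: obs=z cand={2,3} pick 2 [0->2 ok]
  13: obs=z cand={2,3} pick 2 [2->2 ok]
  14: obs=y cand={0} pick 0 [2->0 ok]
  15: obs=z cand={2,3} pick 3 [0->3 ok]
  16: obs=y cand={0} pick 0 [3->0 ok]
  17: obs=z cand={2,3} pick 3 [0->3 ok]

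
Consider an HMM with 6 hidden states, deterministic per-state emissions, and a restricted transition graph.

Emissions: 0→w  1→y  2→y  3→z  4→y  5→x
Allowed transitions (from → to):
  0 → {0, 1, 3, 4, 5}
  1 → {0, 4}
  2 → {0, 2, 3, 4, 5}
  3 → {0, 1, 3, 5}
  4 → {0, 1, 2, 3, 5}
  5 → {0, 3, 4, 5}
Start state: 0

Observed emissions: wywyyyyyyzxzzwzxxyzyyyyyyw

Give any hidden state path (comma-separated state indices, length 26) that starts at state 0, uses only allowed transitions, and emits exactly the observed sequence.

  [0] w  {0}  => 0  start
  [1] y  {1,2,4}  => 1  0->1 ok
  [2] w  {0}  => 0  1->0 ok
  [3] y  {1,2,4}  => 1  0->1 ok
  [4] y  {1,2,4}  => 4  1->4 ok
  [5] y  {1,2,4}  => 1  4->1 ok
  [6] y  {1,2,4}  => 4  1->4 ok
  [7] y  {1,2,4}  => 2  4->2 ok
  [8] y  {1,2,4}  => 4  2->4 ok
  [9] z  {3}  => 3  4->3 ok
  [10] x  {5}  => 5  3->5 ok
  [11] z  {3}  => 3  5->3 ok
  [12] z  {3}  => 3  3->3 ok
  [13] w  {0}  => 0  3->0 ok
  [14] z  {3}  => 3  0->3 ok
  [15] x  {5}  => 5  3->5 ok
  [16] x  {5}  => 5  5->5 ok
  [17] y  {1,2,4}  => 4  5->4 ok
  [18] z  {3}  => 3  4->3 ok
  [19] y  {1,2,4}  => 1  3->1 ok
  [20] y  {1,2,4}  => 4  1->4 ok
  [21] y  {1,2,4}  => 2  4->2 ok
  [22] y  {1,2,4}  => 2  2->2 ok
  [23] y  {1,2,4}  => 4  2->4 ok
  [24] y  {1,2,4}  => 2  4->2 ok
  [25] w  {0}  => 0  2->0 ok

0,1,0,1,4,1,4,2,4,3,5,3,3,0,3,5,5,4,3,1,4,2,2,4,2,0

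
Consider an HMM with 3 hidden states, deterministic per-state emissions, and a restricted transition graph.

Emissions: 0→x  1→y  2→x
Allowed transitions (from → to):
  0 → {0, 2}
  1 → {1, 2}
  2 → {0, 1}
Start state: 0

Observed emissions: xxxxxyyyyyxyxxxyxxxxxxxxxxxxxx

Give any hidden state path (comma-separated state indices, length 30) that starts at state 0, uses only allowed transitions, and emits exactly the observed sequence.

0,0,0,0,2,1,1,1,1,1,2,1,2,0,2,1,2,0,0,0,0,0,0,2,0,0,2,0,0,2

  0: obs=x cand={0,2} pick 0 [start]
  1: obs=x cand={0,2} pick 0 [0->0 ok]
  2: obs=x cand={0,2} pick 0 [0->0 ok]
  3: obs=x cand={0,2} pick 0 [0->0 ok]
  4: obs=x cand={0,2} pick 2 [0->2 ok]
  5: obs=y cand={1} pick 1 [2->1 ok]
  6: obs=y cand={1} pick 1 [1->1 ok]
  7: obs=y cand={1} pick 1 [1->1 ok]
  8: obs=y cand={1} pick 1 [1->1 ok]
  9: obs=y cand={1} pick 1 [1->1 ok]
  10: obs=x cand={0,2} pick 2 [1->2 ok]
  11: obs=y cand={1} pick 1 [2->1 ok]
  12: obs=x cand={0,2} pick 2 [1->2 ok]
  13: obs=x cand={0,2} pick 0 [2->0 ok]
  14: obs=x cand={0,2} pick 2 [0->2 ok]
  15: obs=y cand={1} pick 1 [2->1 ok]
  16: obs=x cand={0,2} pick 2 [1->2 ok]
  17: obs=x cand={0,2} pick 0 [2->0 ok]
  18: obs=x cand={0,2} pick 0 [0->0 ok]
  19: obs=x cand={0,2} pick 0 [0->0 ok]
  20: obs=x cand={0,2} pick 0 [0->0 ok]
  21: obs=x cand={0,2} pick 0 [0->0 ok]
  22: obs=x cand={0,2} pick 0 [0->0 ok]
  23: obs=x cand={0,2} pick 2 [0->2 ok]
  24: obs=x cand={0,2} pick 0 [2->0 ok]
  25: obs=x cand={0,2} pick 0 [0->0 ok]
  26: obs=x cand={0,2} pick 2 [0->2 ok]
  27: obs=x cand={0,2} pick 0 [2->0 ok]
  28: obs=x cand={0,2} pick 0 [0->0 ok]
  29: obs=x cand={0,2} pick 2 [0->2 ok]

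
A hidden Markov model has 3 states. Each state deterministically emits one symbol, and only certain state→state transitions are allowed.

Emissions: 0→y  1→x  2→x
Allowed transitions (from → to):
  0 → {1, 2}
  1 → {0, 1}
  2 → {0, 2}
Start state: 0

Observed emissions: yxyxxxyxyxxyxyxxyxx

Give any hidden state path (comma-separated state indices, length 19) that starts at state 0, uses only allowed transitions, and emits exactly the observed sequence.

0,2,0,1,1,1,0,1,0,2,2,0,1,0,2,2,0,1,1

  0: obs=y cand={0} pick 0 [start]
  1: obs=x cand={1,2} pick 2 [0->2 ok]
  2: obs=y cand={0} pick 0 [2->0 ok]
  3: obs=x cand={1,2} pick 1 [0->1 ok]
  4: obs=x cand={1,2} pick 1 [1->1 ok]
  5: obs=x cand={1,2} pick 1 [1->1 ok]
  6: obs=y cand={0} pick 0 [1->0 ok]
  7: obs=x cand={1,2} pick 1 [0->1 ok]
  8: obs=y cand={0} pick 0 [1->0 ok]
  9: obs=x cand={1,2} pick 2 [0->2 ok]
  10: obs=x cand={1,2} pick 2 [2->2 ok]
  11: obs=y cand={0} pick 0 [2->0 ok]
  12: obs=x cand={1,2} pick 1 [0->1 ok]
  13: obs=y cand={0} pick 0 [1->0 ok]
  14: obs=x cand={1,2} pick 2 [0->2 ok]
  15: obs=x cand={1,2} pick 2 [2->2 ok]
  16: obs=y cand={0} pick 0 [2->0 ok]
  17: obs=x cand={1,2} pick 1 [0->1 ok]
  18: obs=x cand={1,2} pick 1 [1->1 ok]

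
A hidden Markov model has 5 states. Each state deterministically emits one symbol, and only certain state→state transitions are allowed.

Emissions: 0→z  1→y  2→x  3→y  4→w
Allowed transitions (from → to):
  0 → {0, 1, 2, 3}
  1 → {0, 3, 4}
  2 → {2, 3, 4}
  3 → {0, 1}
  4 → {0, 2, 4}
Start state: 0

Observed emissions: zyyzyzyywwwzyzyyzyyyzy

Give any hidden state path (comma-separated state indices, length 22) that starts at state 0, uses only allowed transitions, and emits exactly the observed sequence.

  pos 0: z in {0}, choose 0; start
  pos 1: y in {1,3}, choose 1; 0->1 ok
  pos 2: y in {1,3}, choose 3; 1->3 ok
  pos 3: z in {0}, choose 0; 3->0 ok
  pos 4: y in {1,3}, choose 1; 0->1 ok
  pos 5: z in {0}, choose 0; 1->0 ok
  pos 6: y in {1,3}, choose 3; 0->3 ok
  pos 7: y in {1,3}, choose 1; 3->1 ok
  pos 8: w in {4}, choose 4; 1->4 ok
  pos 9: w in {4}, choose 4; 4->4 ok
  pos 10: w in {4}, choose 4; 4->4 ok
  pos 11: z in {0}, choose 0; 4->0 ok
  pos 12: y in {1,3}, choose 3; 0->3 ok
  pos 13: z in {0}, choose 0; 3->0 ok
  pos 14: y in {1,3}, choose 1; 0->1 ok
  pos 15: y in {1,3}, choose 3; 1->3 ok
  pos 16: z in {0}, choose 0; 3->0 ok
  pos 17: y in {1,3}, choose 3; 0->3 ok
  pos 18: y in {1,3}, choose 1; 3->1 ok
  pos 19: y in {1,3}, choose 3; 1->3 ok
  pos 20: z in {0}, choose 0; 3->0 ok
  pos 21: y in {1,3}, choose 3; 0->3 ok

0,1,3,0,1,0,3,1,4,4,4,0,3,0,1,3,0,3,1,3,0,3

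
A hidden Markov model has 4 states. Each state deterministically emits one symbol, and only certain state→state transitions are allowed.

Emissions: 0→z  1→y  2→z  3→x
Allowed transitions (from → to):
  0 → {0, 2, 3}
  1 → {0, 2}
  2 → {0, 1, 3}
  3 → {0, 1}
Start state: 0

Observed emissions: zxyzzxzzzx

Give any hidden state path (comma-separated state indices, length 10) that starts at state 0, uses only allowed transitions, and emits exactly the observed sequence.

0,3,1,0,0,3,0,0,2,3

  [0] z  {0,2}  => 0  start
  [1] x  {3}  => 3  0->3 ok
  [2] y  {1}  => 1  3->1 ok
  [3] z  {0,2}  => 0  1->0 ok
  [4] z  {0,2}  => 0  0->0 ok
  [5] x  {3}  => 3  0->3 ok
  [6] z  {0,2}  => 0  3->0 ok
  [7] z  {0,2}  => 0  0->0 ok
  [8] z  {0,2}  => 2  0->2 ok
  [9] x  {3}  => 3  2->3 ok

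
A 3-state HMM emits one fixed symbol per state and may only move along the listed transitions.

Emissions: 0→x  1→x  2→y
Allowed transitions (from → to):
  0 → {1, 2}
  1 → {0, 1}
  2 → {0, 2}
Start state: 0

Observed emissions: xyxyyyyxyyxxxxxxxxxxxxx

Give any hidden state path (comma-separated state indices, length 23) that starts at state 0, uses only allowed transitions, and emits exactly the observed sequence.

0,2,0,2,2,2,2,0,2,2,0,1,0,1,1,1,1,1,0,1,1,1,0

  0: obs=x cand={0,1} pick 0 [start]
  1: obs=y cand={2} pick 2 [0->2 ok]
  2: obs=x cand={0,1} pick 0 [2->0 ok]
  3: obs=y cand={2} pick 2 [0->2 ok]
  4: obs=y cand={2} pick 2 [2->2 ok]
  5: obs=y cand={2} pick 2 [2->2 ok]
  6: obs=y cand={2} pick 2 [2->2 ok]
  7: obs=x cand={0,1} pick 0 [2->0 ok]
  8: obs=y cand={2} pick 2 [0->2 ok]
  9: obs=y cand={2} pick 2 [2->2 ok]
  10: obs=x cand={0,1} pick 0 [2->0 ok]
  11: obs=x cand={0,1} pick 1 [0->1 ok]
  12: obs=x cand={0,1} pick 0 [1->0 ok]
  13: obs=x cand={0,1} pick 1 [0->1 ok]
  14: obs=x cand={0,1} pick 1 [1->1 ok]
  15: obs=x cand={0,1} pick 1 [1->1 ok]
  16: obs=x cand={0,1} pick 1 [1->1 ok]
  17: obs=x cand={0,1} pick 1 [1->1 ok]
  18: obs=x cand={0,1} pick 0 [1->0 ok]
  19: obs=x cand={0,1} pick 1 [0->1 ok]
  20: obs=x cand={0,1} pick 1 [1->1 ok]
  21: obs=x cand={0,1} pick 1 [1->1 ok]
  22: obs=x cand={0,1} pick 0 [1->0 ok]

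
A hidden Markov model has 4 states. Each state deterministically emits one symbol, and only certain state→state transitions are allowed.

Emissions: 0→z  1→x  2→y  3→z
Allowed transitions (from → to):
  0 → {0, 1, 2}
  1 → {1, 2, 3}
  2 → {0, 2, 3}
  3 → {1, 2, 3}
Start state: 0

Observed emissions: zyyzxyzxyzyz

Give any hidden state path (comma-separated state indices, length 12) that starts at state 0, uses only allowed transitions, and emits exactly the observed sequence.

0,2,2,3,1,2,3,1,2,3,2,0

  [0] z  {0,3}  => 0  start
  [1] y  {2}  => 2  0->2 ok
  [2] y  {2}  => 2  2->2 ok
  [3] z  {0,3}  => 3  2->3 ok
  [4] x  {1}  => 1  3->1 ok
  [5] y  {2}  => 2  1->2 ok
  [6] z  {0,3}  => 3  2->3 ok
  [7] x  {1}  => 1  3->1 ok
  [8] y  {2}  => 2  1->2 ok
  [9] z  {0,3}  => 3  2->3 ok
  [10] y  {2}  => 2  3->2 ok
  [11] z  {0,3}  => 0  2->0 ok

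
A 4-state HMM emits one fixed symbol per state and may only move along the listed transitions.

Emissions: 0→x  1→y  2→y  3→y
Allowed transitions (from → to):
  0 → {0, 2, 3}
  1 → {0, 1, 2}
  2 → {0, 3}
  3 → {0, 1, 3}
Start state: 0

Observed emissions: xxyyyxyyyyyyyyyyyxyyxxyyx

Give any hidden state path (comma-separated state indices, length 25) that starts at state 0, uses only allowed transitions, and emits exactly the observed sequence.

  t0 'x' -> {0}, take 0 (start)
  t1 'x' -> {0}, take 0 (0->0 ok)
  t2 'y' -> {1,2,3}, take 3 (0->3 ok)
  t3 'y' -> {1,2,3}, take 3 (3->3 ok)
  t4 'y' -> {1,2,3}, take 1 (3->1 ok)
  t5 'x' -> {0}, take 0 (1->0 ok)
  t6 'y' -> {1,2,3}, take 3 (0->3 ok)
  t7 'y' -> {1,2,3}, take 3 (3->3 ok)
  t8 'y' -> {1,2,3}, take 3 (3->3 ok)
  t9 'y' -> {1,2,3}, take 3 (3->3 ok)
  t10 'y' -> {1,2,3}, take 1 (3->1 ok)
  t11 'y' -> {1,2,3}, take 2 (1->2 ok)
  t12 'y' -> {1,2,3}, take 3 (2->3 ok)
  t13 'y' -> {1,2,3}, take 3 (3->3 ok)
  t14 'y' -> {1,2,3}, take 1 (3->1 ok)
  t15 'y' -> {1,2,3}, take 2 (1->2 ok)
  t16 'y' -> {1,2,3}, take 3 (2->3 ok)
  t17 'x' -> {0}, take 0 (3->0 ok)
  t18 'y' -> {1,2,3}, take 3 (0->3 ok)
  t19 'y' -> {1,2,3}, take 1 (3->1 ok)
  t20 'x' -> {0}, take 0 (1->0 ok)
  t21 'x' -> {0}, take 0 (0->0 ok)
  t22 'y' -> {1,2,3}, take 3 (0->3 ok)
  t23 'y' -> {1,2,3}, take 3 (3->3 ok)
  t24 'x' -> {0}, take 0 (3->0 ok)

0,0,3,3,1,0,3,3,3,3,1,2,3,3,1,2,3,0,3,1,0,0,3,3,0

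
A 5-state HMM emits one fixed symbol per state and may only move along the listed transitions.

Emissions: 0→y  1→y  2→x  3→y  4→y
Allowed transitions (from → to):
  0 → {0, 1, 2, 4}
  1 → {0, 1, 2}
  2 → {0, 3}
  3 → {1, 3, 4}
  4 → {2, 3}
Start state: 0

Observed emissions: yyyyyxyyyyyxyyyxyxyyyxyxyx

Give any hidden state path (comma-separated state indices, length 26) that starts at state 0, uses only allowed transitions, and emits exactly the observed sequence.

  pos 0: y in {0,1,3,4}, choose 0; start
  pos 1: y in {0,1,3,4}, choose 4; 0->4 ok
  pos 2: y in {0,1,3,4}, choose 3; 4->3 ok
  pos 3: y in {0,1,3,4}, choose 1; 3->1 ok
  pos 4: y in {0,1,3,4}, choose 0; 1->0 ok
  pos 5: x in {2}, choose 2; 0->2 ok
  pos 6: y in {0,1,3,4}, choose 3; 2->3 ok
  pos 7: y in {0,1,3,4}, choose 4; 3->4 ok
  pos 8: y in {0,1,3,4}, choose 3; 4->3 ok
  pos 9: y in {0,1,3,4}, choose 3; 3->3 ok
  pos 10: y in {0,1,3,4}, choose 4; 3->4 ok
  pos 11: x in {2}, choose 2; 4->2 ok
  pos 12: y in {0,1,3,4}, choose 3; 2->3 ok
  pos 13: y in {0,1,3,4}, choose 3; 3->3 ok
  pos 14: y in {0,1,3,4}, choose 4; 3->4 ok
  pos 15: x in {2}, choose 2; 4->2 ok
  pos 16: y in {0,1,3,4}, choose 0; 2->0 ok
  pos 17: x in {2}, choose 2; 0->2 ok
  pos 18: y in {0,1,3,4}, choose 3; 2->3 ok
  pos 19: y in {0,1,3,4}, choose 1; 3->1 ok
  pos 20: y in {0,1,3,4}, choose 1; 1->1 ok
  pos 21: x in {2}, choose 2; 1->2 ok
  pos 22: y in {0,1,3,4}, choose 0; 2->0 ok
  pos 23: x in {2}, choose 2; 0->2 ok
  pos 24: y in {0,1,3,4}, choose 0; 2->0 ok
  pos 25: x in {2}, choose 2; 0->2 ok

0,4,3,1,0,2,3,4,3,3,4,2,3,3,4,2,0,2,3,1,1,2,0,2,0,2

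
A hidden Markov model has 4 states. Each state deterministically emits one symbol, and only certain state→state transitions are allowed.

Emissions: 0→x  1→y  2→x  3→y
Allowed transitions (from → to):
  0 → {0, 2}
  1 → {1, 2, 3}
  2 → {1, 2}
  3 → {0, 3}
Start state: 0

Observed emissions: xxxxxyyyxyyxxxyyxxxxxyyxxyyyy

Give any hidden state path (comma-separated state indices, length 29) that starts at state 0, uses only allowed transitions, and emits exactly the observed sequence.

  [0] x  {0,2}  => 0  start
  [1] x  {0,2}  => 0  0->0 ok
  [2] x  {0,2}  => 0  0->0 ok
  [3] x  {0,2}  => 2  0->2 ok
  [4] x  {0,2}  => 2  2->2 ok
  [5] y  {1,3}  => 1  2->1 ok
  [6] y  {1,3}  => 1  1->1 ok
  [7] y  {1,3}  => 1  1->1 ok
  [8] x  {0,2}  => 2  1->2 ok
  [9] y  {1,3}  => 1  2->1 ok
  [10] y  {1,3}  => 3  1->3 ok
  [11] x  {0,2}  => 0  3->0 ok
  [12] x  {0,2}  => 2  0->2 ok
  [13] x  {0,2}  => 2  2->2 ok
  [14] y  {1,3}  => 1  2->1 ok
  [15] y  {1,3}  => 3  1->3 ok
  [16] x  {0,2}  => 0  3->0 ok
  [17] x  {0,2}  => 0  0->0 ok
  [18] x  {0,2}  => 0  0->0 ok
  [19] x  {0,2}  => 0  0->0 ok
  [20] x  {0,2}  => 2  0->2 ok
  [21] y  {1,3}  => 1  2->1 ok
  [22] y  {1,3}  => 3  1->3 ok
  [23] x  {0,2}  => 0  3->0 ok
  [24] x  {0,2}  => 2  0->2 ok
  [25] y  {1,3}  => 1  2->1 ok
  [26] y  {1,3}  => 1  1->1 ok
  [27] y  {1,3}  => 3  1->3 ok
  [28] y  {1,3}  => 3  3->3 ok

0,0,0,2,2,1,1,1,2,1,3,0,2,2,1,3,0,0,0,0,2,1,3,0,2,1,1,3,3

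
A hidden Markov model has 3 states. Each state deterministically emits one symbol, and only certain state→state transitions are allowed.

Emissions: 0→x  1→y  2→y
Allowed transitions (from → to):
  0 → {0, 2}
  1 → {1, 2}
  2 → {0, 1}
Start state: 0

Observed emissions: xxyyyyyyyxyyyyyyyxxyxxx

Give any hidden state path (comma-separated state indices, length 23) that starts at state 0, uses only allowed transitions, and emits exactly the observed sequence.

  t0 'x' -> {0}, take 0 (start)
  t1 'x' -> {0}, take 0 (0->0 ok)
  t2 'y' -> {1,2}, take 2 (0->2 ok)
  t3 'y' -> {1,2}, take 1 (2->1 ok)
  t4 'y' -> {1,2}, take 2 (1->2 ok)
  t5 'y' -> {1,2}, take 1 (2->1 ok)
  t6 'y' -> {1,2}, take 2 (1->2 ok)
  t7 'y' -> {1,2}, take 1 (2->1 ok)
  t8 'y' -> {1,2}, take 2 (1->2 ok)
  t9 'x' -> {0}, take 0 (2->0 ok)
  t10 'y' -> {1,2}, take 2 (0->2 ok)
  t11 'y' -> {1,2}, take 1 (2->1 ok)
  t12 'y' -> {1,2}, take 2 (1->2 ok)
  t13 'y' -> {1,2}, take 1 (2->1 ok)
  t14 'y' -> {1,2}, take 1 (1->1 ok)
  t15 'y' -> {1,2}, take 1 (1->1 ok)
  t16 'y' -> {1,2}, take 2 (1->2 ok)
  t17 'x' -> {0}, take 0 (2->0 ok)
  t18 'x' -> {0}, take 0 (0->0 ok)
  t19 'y' -> {1,2}, take 2 (0->2 ok)
  t20 'x' -> {0}, take 0 (2->0 ok)
  t21 'x' -> {0}, take 0 (0->0 ok)
  t22 'x' -> {0}, take 0 (0->0 ok)

0,0,2,1,2,1,2,1,2,0,2,1,2,1,1,1,2,0,0,2,0,0,0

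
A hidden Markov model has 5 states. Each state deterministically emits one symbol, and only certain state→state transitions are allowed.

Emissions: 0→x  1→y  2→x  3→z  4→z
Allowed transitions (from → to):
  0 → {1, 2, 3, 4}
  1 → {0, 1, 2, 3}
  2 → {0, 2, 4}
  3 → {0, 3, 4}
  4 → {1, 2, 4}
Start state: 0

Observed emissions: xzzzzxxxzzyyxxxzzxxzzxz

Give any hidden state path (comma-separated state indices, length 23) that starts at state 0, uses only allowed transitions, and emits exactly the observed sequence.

  [0] x  {0,2}  => 0  start
  [1] z  {3,4}  => 3  0->3 ok
  [2] z  {3,4}  => 4  3->4 ok
  [3] z  {3,4}  => 4  4->4 ok
  [4] z  {3,4}  => 4  4->4 ok
  [5] x  {0,2}  => 2  4->2 ok
  [6] x  {0,2}  => 2  2->2 ok
  [7] x  {0,2}  => 0  2->0 ok
  [8] z  {3,4}  => 3  0->3 ok
  [9] z  {3,4}  => 4  3->4 ok
  [10] y  {1}  => 1  4->1 ok
  [11] y  {1}  => 1  1->1 ok
  [12] x  {0,2}  => 2  1->2 ok
  [13] x  {0,2}  => 0  2->0 ok
  [14] x  {0,2}  => 2  0->2 ok
  [15] z  {3,4}  => 4  2->4 ok
  [16] z  {3,4}  => 4  4->4 ok
  [17] x  {0,2}  => 2  4->2 ok
  [18] x  {0,2}  => 2  2->2 ok
  [19] z  {3,4}  => 4  2->4 ok
  [20] z  {3,4}  => 4  4->4 ok
  [21] x  {0,2}  => 2  4->2 ok
  [22] z  {3,4}  => 4  2->4 ok

0,3,4,4,4,2,2,0,3,4,1,1,2,0,2,4,4,2,2,4,4,2,4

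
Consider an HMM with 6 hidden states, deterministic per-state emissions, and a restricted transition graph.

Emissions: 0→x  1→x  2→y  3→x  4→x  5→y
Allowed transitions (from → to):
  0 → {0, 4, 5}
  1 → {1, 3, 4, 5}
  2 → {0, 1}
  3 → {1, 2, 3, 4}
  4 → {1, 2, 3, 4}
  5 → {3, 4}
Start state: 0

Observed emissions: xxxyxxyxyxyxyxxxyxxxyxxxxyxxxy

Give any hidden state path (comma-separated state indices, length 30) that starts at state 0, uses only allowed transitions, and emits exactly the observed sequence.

0,0,0,5,3,3,2,0,5,4,2,1,5,4,3,4,2,1,1,1,5,3,4,1,4,2,1,1,4,2

  pos 0: x in {0,1,3,4}, choose 0; start
  pos 1: x in {0,1,3,4}, choose 0; 0->0 ok
  pos 2: x in {0,1,3,4}, choose 0; 0->0 ok
  pos 3: y in {2,5}, choose 5; 0->5 ok
  pos 4: x in {0,1,3,4}, choose 3; 5->3 ok
  pos 5: x in {0,1,3,4}, choose 3; 3->3 ok
  pos 6: y in {2,5}, choose 2; 3->2 ok
  pos 7: x in {0,1,3,4}, choose 0; 2->0 ok
  pos 8: y in {2,5}, choose 5; 0->5 ok
  pos 9: x in {0,1,3,4}, choose 4; 5->4 ok
  pos 10: y in {2,5}, choose 2; 4->2 ok
  pos 11: x in {0,1,3,4}, choose 1; 2->1 ok
  pos 12: y in {2,5}, choose 5; 1->5 ok
  pos 13: x in {0,1,3,4}, choose 4; 5->4 ok
  pos 14: x in {0,1,3,4}, choose 3; 4->3 ok
  pos 15: x in {0,1,3,4}, choose 4; 3->4 ok
  pos 16: y in {2,5}, choose 2; 4->2 ok
  pos 17: x in {0,1,3,4}, choose 1; 2->1 ok
  pos 18: x in {0,1,3,4}, choose 1; 1->1 ok
  pos 19: x in {0,1,3,4}, choose 1; 1->1 ok
  pos 20: y in {2,5}, choose 5; 1->5 ok
  pos 21: x in {0,1,3,4}, choose 3; 5->3 ok
  pos 22: x in {0,1,3,4}, choose 4; 3->4 ok
  pos 23: x in {0,1,3,4}, choose 1; 4->1 ok
  pos 24: x in {0,1,3,4}, choose 4; 1->4 ok
  pos 25: y in {2,5}, choose 2; 4->2 ok
  pos 26: x in {0,1,3,4}, choose 1; 2->1 ok
  pos 27: x in {0,1,3,4}, choose 1; 1->1 ok
  pos 28: x in {0,1,3,4}, choose 4; 1->4 ok
  pos 29: y in {2,5}, choose 2; 4->2 ok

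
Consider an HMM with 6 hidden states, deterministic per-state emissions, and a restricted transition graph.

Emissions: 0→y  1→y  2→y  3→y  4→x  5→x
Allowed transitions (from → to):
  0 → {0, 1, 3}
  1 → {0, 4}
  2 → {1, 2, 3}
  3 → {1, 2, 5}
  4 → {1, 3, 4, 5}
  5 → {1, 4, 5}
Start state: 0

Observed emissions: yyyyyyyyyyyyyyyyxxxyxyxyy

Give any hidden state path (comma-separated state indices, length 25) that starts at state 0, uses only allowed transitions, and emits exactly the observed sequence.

  [0] y  {0,1,2,3}  => 0  start
  [1] y  {0,1,2,3}  => 0  0->0 ok
  [2] y  {0,1,2,3}  => 0  0->0 ok
  [3] y  {0,1,2,3}  => 1  0->1 ok
  [4] y  {0,1,2,3}  => 0  1->0 ok
  [5] y  {0,1,2,3}  => 0  0->0 ok
  [6] y  {0,1,2,3}  => 0  0->0 ok
  [7] y  {0,1,2,3}  => 3  0->3 ok
  [8] y  {0,1,2,3}  => 1  3->1 ok
  [9] y  {0,1,2,3}  => 0  1->0 ok
  [10] y  {0,1,2,3}  => 1  0->1 ok
  [11] y  {0,1,2,3}  => 0  1->0 ok
  [12] y  {0,1,2,3}  => 3  0->3 ok
  [13] y  {0,1,2,3}  => 1  3->1 ok
  [14] y  {0,1,2,3}  => 0  1->0 ok
  [15] y  {0,1,2,3}  => 1  0->1 ok
  [16] x  {4,5}  => 4  1->4 ok
  [17] x  {4,5}  => 5  4->5 ok
  [18] x  {4,5}  => 5  5->5 ok
  [19] y  {0,1,2,3}  => 1  5->1 ok
  [20] x  {4,5}  => 4  1->4 ok
  [21] y  {0,1,2,3}  => 1  4->1 ok
  [22] x  {4,5}  => 4  1->4 ok
  [23] y  {0,1,2,3}  => 3  4->3 ok
  [24] y  {0,1,2,3}  => 1  3->1 ok

0,0,0,1,0,0,0,3,1,0,1,0,3,1,0,1,4,5,5,1,4,1,4,3,1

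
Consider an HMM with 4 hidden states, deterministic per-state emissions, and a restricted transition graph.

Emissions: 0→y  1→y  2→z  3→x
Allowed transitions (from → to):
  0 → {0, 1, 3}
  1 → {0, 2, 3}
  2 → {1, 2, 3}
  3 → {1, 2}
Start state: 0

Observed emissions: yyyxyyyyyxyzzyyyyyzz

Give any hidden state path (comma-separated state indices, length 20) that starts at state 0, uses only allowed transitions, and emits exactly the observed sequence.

  pos 0: y in {0,1}, choose 0; start
  pos 1: y in {0,1}, choose 1; 0->1 ok
  pos 2: y in {0,1}, choose 0; 1->0 ok
  pos 3: x in {3}, choose 3; 0->3 ok
  pos 4: y in {0,1}, choose 1; 3->1 ok
  pos 5: y in {0,1}, choose 0; 1->0 ok
  pos 6: y in {0,1}, choose 1; 0->1 ok
  pos 7: y in {0,1}, choose 0; 1->0 ok
  pos 8: y in {0,1}, choose 1; 0->1 ok
  pos 9: x in {3}, choose 3; 1->3 ok
  pos 10: y in {0,1}, choose 1; 3->1 ok
  pos 11: z in {2}, choose 2; 1->2 ok
  pos 12: z in {2}, choose 2; 2->2 ok
  pos 13: y in {0,1}, choose 1; 2->1 ok
  pos 14: y in {0,1}, choose 0; 1->0 ok
  pos 15: y in {0,1}, choose 0; 0->0 ok
  pos 16: y in {0,1}, choose 0; 0->0 ok
  pos 17: y in {0,1}, choose 1; 0->1 ok
  pos 18: z in {2}, choose 2; 1->2 ok
  pos 19: z in {2}, choose 2; 2->2 ok

0,1,0,3,1,0,1,0,1,3,1,2,2,1,0,0,0,1,2,2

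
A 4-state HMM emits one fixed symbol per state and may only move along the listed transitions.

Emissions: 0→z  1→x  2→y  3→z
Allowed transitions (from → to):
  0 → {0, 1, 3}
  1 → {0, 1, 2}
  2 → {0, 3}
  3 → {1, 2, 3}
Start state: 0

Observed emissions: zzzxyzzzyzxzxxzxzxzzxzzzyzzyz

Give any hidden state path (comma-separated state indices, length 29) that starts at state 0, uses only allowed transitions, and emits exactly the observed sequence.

  t0 'z' -> {0,3}, take 0 (start)
  t1 'z' -> {0,3}, take 0 (0->0 ok)
  t2 'z' -> {0,3}, take 0 (0->0 ok)
  t3 'x' -> {1}, take 1 (0->1 ok)
  t4 'y' -> {2}, take 2 (1->2 ok)
  t5 'z' -> {0,3}, take 3 (2->3 ok)
  t6 'z' -> {0,3}, take 3 (3->3 ok)
  t7 'z' -> {0,3}, take 3 (3->3 ok)
  t8 'y' -> {2}, take 2 (3->2 ok)
  t9 'z' -> {0,3}, take 0 (2->0 ok)
  t10 'x' -> {1}, take 1 (0->1 ok)
  t11 'z' -> {0,3}, take 0 (1->0 ok)
  t12 'x' -> {1}, take 1 (0->1 ok)
  t13 'x' -> {1}, take 1 (1->1 ok)
  t14 'z' -> {0,3}, take 0 (1->0 ok)
  t15 'x' -> {1}, take 1 (0->1 ok)
  t16 'z' -> {0,3}, take 0 (1->0 ok)
  t17 'x' -> {1}, take 1 (0->1 ok)
  t18 'z' -> {0,3}, take 0 (1->0 ok)
  t19 'z' -> {0,3}, take 3 (0->3 ok)
  t20 'x' -> {1}, take 1 (3->1 ok)
  t21 'z' -> {0,3}, take 0 (1->0 ok)
  t22 'z' -> {0,3}, take 0 (0->0 ok)
  t23 'z' -> {0,3}, take 3 (0->3 ok)
  t24 'y' -> {2}, take 2 (3->2 ok)
  t25 'z' -> {0,3}, take 3 (2->3 ok)
  t26 'z' -> {0,3}, take 3 (3->3 ok)
  t27 'y' -> {2}, take 2 (3->2 ok)
  t28 'z' -> {0,3}, take 0 (2->0 ok)

0,0,0,1,2,3,3,3,2,0,1,0,1,1,0,1,0,1,0,3,1,0,0,3,2,3,3,2,0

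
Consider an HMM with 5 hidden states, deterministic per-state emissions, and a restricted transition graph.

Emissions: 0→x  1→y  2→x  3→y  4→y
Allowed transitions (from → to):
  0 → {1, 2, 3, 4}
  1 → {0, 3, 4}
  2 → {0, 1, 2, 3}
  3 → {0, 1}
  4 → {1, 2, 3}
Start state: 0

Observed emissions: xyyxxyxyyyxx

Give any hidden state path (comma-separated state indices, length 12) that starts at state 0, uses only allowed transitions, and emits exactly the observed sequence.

  t0 'x' -> {0,2}, take 0 (start)
  t1 'y' -> {1,3,4}, take 1 (0->1 ok)
  t2 'y' -> {1,3,4}, take 4 (1->4 ok)
  t3 'x' -> {0,2}, take 2 (4->2 ok)
  t4 'x' -> {0,2}, take 2 (2->2 ok)
  t5 'y' -> {1,3,4}, take 1 (2->1 ok)
  t6 'x' -> {0,2}, take 0 (1->0 ok)
  t7 'y' -> {1,3,4}, take 3 (0->3 ok)
  t8 'y' -> {1,3,4}, take 1 (3->1 ok)
  t9 'y' -> {1,3,4}, take 3 (1->3 ok)
  t10 'x' -> {0,2}, take 0 (3->0 ok)
  t11 'x' -> {0,2}, take 2 (0->2 ok)

0,1,4,2,2,1,0,3,1,3,0,2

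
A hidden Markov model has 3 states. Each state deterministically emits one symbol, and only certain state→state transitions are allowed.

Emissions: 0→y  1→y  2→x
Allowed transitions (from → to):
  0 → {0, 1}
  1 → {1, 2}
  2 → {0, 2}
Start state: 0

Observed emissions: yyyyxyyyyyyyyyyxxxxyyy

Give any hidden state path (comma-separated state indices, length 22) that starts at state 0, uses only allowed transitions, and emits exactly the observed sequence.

  t0 'y' -> {0,1}, take 0 (start)
  t1 'y' -> {0,1}, take 0 (0->0 ok)
  t2 'y' -> {0,1}, take 1 (0->1 ok)
  t3 'y' -> {0,1}, take 1 (1->1 ok)
  t4 'x' -> {2}, take 2 (1->2 ok)
  t5 'y' -> {0,1}, take 0 (2->0 ok)
  t6 'y' -> {0,1}, take 0 (0->0 ok)
  t7 'y' -> {0,1}, take 0 (0->0 ok)
  t8 'y' -> {0,1}, take 0 (0->0 ok)
  t9 'y' -> {0,1}, take 0 (0->0 ok)
  t10 'y' -> {0,1}, take 1 (0->1 ok)
  t11 'y' -> {0,1}, take 1 (1->1 ok)
  t12 'y' -> {0,1}, take 1 (1->1 ok)
  t13 'y' -> {0,1}, take 1 (1->1 ok)
  t14 'y' -> {0,1}, take 1 (1->1 ok)
  t15 'x' -> {2}, take 2 (1->2 ok)
  t16 'x' -> {2}, take 2 (2->2 ok)
  t17 'x' -> {2}, take 2 (2->2 ok)
  t18 'x' -> {2}, take 2 (2->2 ok)
  t19 'y' -> {0,1}, take 0 (2->0 ok)
  t20 'y' -> {0,1}, take 0 (0->0 ok)
  t21 'y' -> {0,1}, take 1 (0->1 ok)

0,0,1,1,2,0,0,0,0,0,1,1,1,1,1,2,2,2,2,0,0,1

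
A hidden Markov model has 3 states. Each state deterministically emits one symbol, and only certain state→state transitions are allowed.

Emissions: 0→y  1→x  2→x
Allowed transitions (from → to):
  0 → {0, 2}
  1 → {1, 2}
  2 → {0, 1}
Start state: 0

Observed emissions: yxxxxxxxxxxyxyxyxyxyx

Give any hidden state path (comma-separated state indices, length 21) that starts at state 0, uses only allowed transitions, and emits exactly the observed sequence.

0,2,1,1,1,1,1,2,1,1,2,0,2,0,2,0,2,0,2,0,2

  t0 'y' -> {0}, take 0 (start)
  t1 'x' -> {1,2}, take 2 (0->2 ok)
  t2 'x' -> {1,2}, take 1 (2->1 ok)
  t3 'x' -> {1,2}, take 1 (1->1 ok)
  t4 'x' -> {1,2}, take 1 (1->1 ok)
  t5 'x' -> {1,2}, take 1 (1->1 ok)
  t6 'x' -> {1,2}, take 1 (1->1 ok)
  t7 'x' -> {1,2}, take 2 (1->2 ok)
  t8 'x' -> {1,2}, take 1 (2->1 ok)
  t9 'x' -> {1,2}, take 1 (1->1 ok)
  t10 'x' -> {1,2}, take 2 (1->2 ok)
  t11 'y' -> {0}, take 0 (2->0 ok)
  t12 'x' -> {1,2}, take 2 (0->2 ok)
  t13 'y' -> {0}, take 0 (2->0 ok)
  t14 'x' -> {1,2}, take 2 (0->2 ok)
  t15 'y' -> {0}, take 0 (2->0 ok)
  t16 'x' -> {1,2}, take 2 (0->2 ok)
  t17 'y' -> {0}, take 0 (2->0 ok)
  t18 'x' -> {1,2}, take 2 (0->2 ok)
  t19 'y' -> {0}, take 0 (2->0 ok)
  t20 'x' -> {1,2}, take 2 (0->2 ok)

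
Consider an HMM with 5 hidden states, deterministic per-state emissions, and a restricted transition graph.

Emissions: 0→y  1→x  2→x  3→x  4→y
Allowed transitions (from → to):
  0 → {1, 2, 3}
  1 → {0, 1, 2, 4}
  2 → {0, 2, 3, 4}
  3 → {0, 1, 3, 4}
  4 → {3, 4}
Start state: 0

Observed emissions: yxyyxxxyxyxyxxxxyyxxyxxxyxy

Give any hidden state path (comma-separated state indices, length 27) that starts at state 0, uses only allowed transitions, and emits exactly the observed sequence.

  t0 'y' -> {0,4}, take 0 (start)
  t1 'x' -> {1,2,3}, take 3 (0->3 ok)
  t2 'y' -> {0,4}, take 4 (3->4 ok)
  t3 'y' -> {0,4}, take 4 (4->4 ok)
  t4 'x' -> {1,2,3}, take 3 (4->3 ok)
  t5 'x' -> {1,2,3}, take 1 (3->1 ok)
  t6 'x' -> {1,2,3}, take 1 (1->1 ok)
  t7 'y' -> {0,4}, take 0 (1->0 ok)
  t8 'x' -> {1,2,3}, take 3 (0->3 ok)
  t9 'y' -> {0,4}, take 0 (3->0 ok)
  t10 'x' -> {1,2,3}, take 1 (0->1 ok)
  t11 'y' -> {0,4}, take 0 (1->0 ok)
  t12 'x' -> {1,2,3}, take 1 (0->1 ok)
  t13 'x' -> {1,2,3}, take 1 (1->1 ok)
  t14 'x' -> {1,2,3}, take 2 (1->2 ok)
  t15 'x' -> {1,2,3}, take 3 (2->3 ok)
  t16 'y' -> {0,4}, take 4 (3->4 ok)
  t17 'y' -> {0,4}, take 4 (4->4 ok)
  t18 'x' -> {1,2,3}, take 3 (4->3 ok)
  t19 'x' -> {1,2,3}, take 1 (3->1 ok)
  t20 'y' -> {0,4}, take 0 (1->0 ok)
  t21 'x' -> {1,2,3}, take 2 (0->2 ok)
  t22 'x' -> {1,2,3}, take 3 (2->3 ok)
  t23 'x' -> {1,2,3}, take 3 (3->3 ok)
  t24 'y' -> {0,4}, take 0 (3->0 ok)
  t25 'x' -> {1,2,3}, take 2 (0->2 ok)
  t26 'y' -> {0,4}, take 4 (2->4 ok)

0,3,4,4,3,1,1,0,3,0,1,0,1,1,2,3,4,4,3,1,0,2,3,3,0,2,4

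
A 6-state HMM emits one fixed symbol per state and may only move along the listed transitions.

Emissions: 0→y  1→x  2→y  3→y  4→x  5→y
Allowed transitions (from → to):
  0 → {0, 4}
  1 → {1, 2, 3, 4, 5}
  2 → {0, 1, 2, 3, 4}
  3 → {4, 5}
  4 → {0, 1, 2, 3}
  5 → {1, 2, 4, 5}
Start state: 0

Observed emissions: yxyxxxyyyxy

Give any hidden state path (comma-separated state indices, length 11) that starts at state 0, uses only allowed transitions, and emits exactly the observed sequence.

0,4,2,1,1,1,3,5,5,1,2

  [0] y  {0,2,3,5}  => 0  start
  [1] x  {1,4}  => 4  0->4 ok
  [2] y  {0,2,3,5}  => 2  4->2 ok
  [3] x  {1,4}  => 1  2->1 ok
  [4] x  {1,4}  => 1  1->1 ok
  [5] x  {1,4}  => 1  1->1 ok
  [6] y  {0,2,3,5}  => 3  1->3 ok
  [7] y  {0,2,3,5}  => 5  3->5 ok
  [8] y  {0,2,3,5}  => 5  5->5 ok
  [9] x  {1,4}  => 1  5->1 ok
  [10] y  {0,2,3,5}  => 2  1->2 ok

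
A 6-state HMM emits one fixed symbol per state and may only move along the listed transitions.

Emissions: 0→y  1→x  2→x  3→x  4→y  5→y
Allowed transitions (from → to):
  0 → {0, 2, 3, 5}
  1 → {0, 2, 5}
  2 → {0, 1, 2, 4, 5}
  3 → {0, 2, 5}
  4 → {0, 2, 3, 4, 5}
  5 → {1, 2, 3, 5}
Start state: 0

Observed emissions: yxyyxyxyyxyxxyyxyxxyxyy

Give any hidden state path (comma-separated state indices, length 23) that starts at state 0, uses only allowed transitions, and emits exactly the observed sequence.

  0: obs=y cand={0,4,5} pick 0 [start]
  1: obs=x cand={1,2,3} pick 3 [0->3 ok]
  2: obs=y cand={0,4,5} pick 0 [3->0 ok]
  3: obs=y cand={0,4,5} pick 5 [0->5 ok]
  4: obs=x cand={1,2,3} pick 2 [5->2 ok]
  5: obs=y cand={0,4,5} pick 4 [2->4 ok]
  6: obs=x cand={1,2,3} pick 3 [4->3 ok]
  7: obs=y cand={0,4,5} pick 0 [3->0 ok]
  8: obs=y cand={0,4,5} pick 5 [0->5 ok]
  9: obs=x cand={1,2,3} pick 2 [5->2 ok]
  10: obs=y cand={0,4,5} pick 0 [2->0 ok]
  11: obs=x cand={1,2,3} pick 3 [0->3 ok]
  12: obs=x cand={1,2,3} pick 2 [3->2 ok]
  13: obs=y cand={0,4,5} pick 4 [2->4 ok]
  14: obs=y cand={0,4,5} pick 0 [4->0 ok]
  15: obs=x cand={1,2,3} pick 3 [0->3 ok]
  16: obs=y cand={0,4,5} pick 0 [3->0 ok]
  17: obs=x cand={1,2,3} pick 3 [0->3 ok]
  18: obs=x cand={1,2,3} pick 2 [3->2 ok]
  19: obs=y cand={0,4,5} pick 5 [2->5 ok]
  20: obs=x cand={1,2,3} pick 1 [5->1 ok]
  21: obs=y cand={0,4,5} pick 0 [1->0 ok]
  22: obs=y cand={0,4,5} pick 0 [0->0 ok]

0,3,0,5,2,4,3,0,5,2,0,3,2,4,0,3,0,3,2,5,1,0,0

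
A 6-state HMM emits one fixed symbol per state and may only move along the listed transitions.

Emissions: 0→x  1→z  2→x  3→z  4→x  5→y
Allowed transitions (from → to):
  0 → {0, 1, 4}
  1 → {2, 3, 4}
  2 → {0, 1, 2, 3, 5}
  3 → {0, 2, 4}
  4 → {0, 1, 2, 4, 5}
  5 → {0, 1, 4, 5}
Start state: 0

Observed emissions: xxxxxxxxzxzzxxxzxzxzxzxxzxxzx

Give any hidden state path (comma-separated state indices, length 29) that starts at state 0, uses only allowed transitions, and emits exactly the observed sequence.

  [0] x  {0,2,4}  => 0  start
  [1] x  {0,2,4}  => 0  0->0 ok
  [2] x  {0,2,4}  => 0  0->0 ok
  [3] x  {0,2,4}  => 0  0->0 ok
  [4] x  {0,2,4}  => 0  0->0 ok
  [5] x  {0,2,4}  => 4  0->4 ok
  [6] x  {0,2,4}  => 2  4->2 ok
  [7] x  {0,2,4}  => 0  2->0 ok
  [8] z  {1,3}  => 1  0->1 ok
  [9] x  {0,2,4}  => 4  1->4 ok
  [10] z  {1,3}  => 1  4->1 ok
  [11] z  {1,3}  => 3  1->3 ok
  [12] x  {0,2,4}  => 4  3->4 ok
  [13] x  {0,2,4}  => 4  4->4 ok
  [14] x  {0,2,4}  => 2  4->2 ok
  [15] z  {1,3}  => 1  2->1 ok
  [16] x  {0,2,4}  => 4  1->4 ok
  [17] z  {1,3}  => 1  4->1 ok
  [18] x  {0,2,4}  => 2  1->2 ok
  [19] z  {1,3}  => 3  2->3 ok
  [20] x  {0,2,4}  => 2  3->2 ok
  [21] z  {1,3}  => 3  2->3 ok
  [22] x  {0,2,4}  => 0  3->0 ok
  [23] x  {0,2,4}  => 4  0->4 ok
  [24] z  {1,3}  => 1  4->1 ok
  [25] x  {0,2,4}  => 2  1->2 ok
  [26] x  {0,2,4}  => 2  2->2 ok
  [27] z  {1,3}  => 1  2->1 ok
  [28] x  {0,2,4}  => 4  1->4 ok

0,0,0,0,0,4,2,0,1,4,1,3,4,4,2,1,4,1,2,3,2,3,0,4,1,2,2,1,4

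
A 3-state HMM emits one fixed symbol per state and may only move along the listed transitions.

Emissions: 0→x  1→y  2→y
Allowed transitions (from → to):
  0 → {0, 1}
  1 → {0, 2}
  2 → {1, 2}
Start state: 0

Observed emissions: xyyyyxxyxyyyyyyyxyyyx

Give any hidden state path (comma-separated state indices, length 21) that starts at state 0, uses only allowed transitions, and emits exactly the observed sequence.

  [0] x  {0}  => 0  start
  [1] y  {1,2}  => 1  0->1 ok
  [2] y  {1,2}  => 2  1->2 ok
  [3] y  {1,2}  => 2  2->2 ok
  [4] y  {1,2}  => 1  2->1 ok
  [5] x  {0}  => 0  1->0 ok
  [6] x  {0}  => 0  0->0 ok
  [7] y  {1,2}  => 1  0->1 ok
  [8] x  {0}  => 0  1->0 ok
  [9] y  {1,2}  => 1  0->1 ok
  [10] y  {1,2}  => 2  1->2 ok
  [11] y  {1,2}  => 2  2->2 ok
  [12] y  {1,2}  => 2  2->2 ok
  [13] y  {1,2}  => 2  2->2 ok
  [14] y  {1,2}  => 2  2->2 ok
  [15] y  {1,2}  => 1  2->1 ok
  [16] x  {0}  => 0  1->0 ok
  [17] y  {1,2}  => 1  0->1 ok
  [18] y  {1,2}  => 2  1->2 ok
  [19] y  {1,2}  => 1  2->1 ok
  [20] x  {0}  => 0  1->0 ok

0,1,2,2,1,0,0,1,0,1,2,2,2,2,2,1,0,1,2,1,0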